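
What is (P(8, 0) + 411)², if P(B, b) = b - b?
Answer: 168921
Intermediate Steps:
P(B, b) = 0
(P(8, 0) + 411)² = (0 + 411)² = 411² = 168921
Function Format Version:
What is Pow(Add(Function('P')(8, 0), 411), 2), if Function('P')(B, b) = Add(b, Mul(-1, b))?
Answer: 168921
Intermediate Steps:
Function('P')(B, b) = 0
Pow(Add(Function('P')(8, 0), 411), 2) = Pow(Add(0, 411), 2) = Pow(411, 2) = 168921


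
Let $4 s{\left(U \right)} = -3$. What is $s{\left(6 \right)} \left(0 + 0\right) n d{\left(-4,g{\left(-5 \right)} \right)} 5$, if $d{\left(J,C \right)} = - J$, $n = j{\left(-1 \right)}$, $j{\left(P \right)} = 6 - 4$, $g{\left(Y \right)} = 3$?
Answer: $0$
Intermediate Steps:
$j{\left(P \right)} = 2$
$s{\left(U \right)} = - \frac{3}{4}$ ($s{\left(U \right)} = \frac{1}{4} \left(-3\right) = - \frac{3}{4}$)
$n = 2$
$s{\left(6 \right)} \left(0 + 0\right) n d{\left(-4,g{\left(-5 \right)} \right)} 5 = - \frac{3 \left(0 + 0\right) 2}{4} \left(\left(-1\right) \left(-4\right)\right) 5 = - \frac{3 \cdot 0 \cdot 2}{4} \cdot 4 \cdot 5 = \left(- \frac{3}{4}\right) 0 \cdot 4 \cdot 5 = 0 \cdot 4 \cdot 5 = 0 \cdot 5 = 0$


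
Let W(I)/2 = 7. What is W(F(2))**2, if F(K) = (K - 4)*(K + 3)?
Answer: 196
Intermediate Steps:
F(K) = (-4 + K)*(3 + K)
W(I) = 14 (W(I) = 2*7 = 14)
W(F(2))**2 = 14**2 = 196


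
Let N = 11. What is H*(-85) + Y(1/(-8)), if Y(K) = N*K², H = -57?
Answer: 310091/64 ≈ 4845.2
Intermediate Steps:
Y(K) = 11*K²
H*(-85) + Y(1/(-8)) = -57*(-85) + 11*(1/(-8))² = 4845 + 11*(-⅛)² = 4845 + 11*(1/64) = 4845 + 11/64 = 310091/64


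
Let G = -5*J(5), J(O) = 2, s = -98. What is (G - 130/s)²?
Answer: 180625/2401 ≈ 75.229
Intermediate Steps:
G = -10 (G = -5*2 = -10)
(G - 130/s)² = (-10 - 130/(-98))² = (-10 - 130*(-1/98))² = (-10 + 65/49)² = (-425/49)² = 180625/2401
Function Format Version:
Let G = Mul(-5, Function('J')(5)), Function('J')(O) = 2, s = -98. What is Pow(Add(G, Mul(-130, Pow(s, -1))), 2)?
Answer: Rational(180625, 2401) ≈ 75.229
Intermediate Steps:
G = -10 (G = Mul(-5, 2) = -10)
Pow(Add(G, Mul(-130, Pow(s, -1))), 2) = Pow(Add(-10, Mul(-130, Pow(-98, -1))), 2) = Pow(Add(-10, Mul(-130, Rational(-1, 98))), 2) = Pow(Add(-10, Rational(65, 49)), 2) = Pow(Rational(-425, 49), 2) = Rational(180625, 2401)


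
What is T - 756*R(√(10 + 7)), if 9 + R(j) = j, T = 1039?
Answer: 7843 - 756*√17 ≈ 4725.9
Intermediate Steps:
R(j) = -9 + j
T - 756*R(√(10 + 7)) = 1039 - 756*(-9 + √(10 + 7)) = 1039 - 756*(-9 + √17) = 1039 + (6804 - 756*√17) = 7843 - 756*√17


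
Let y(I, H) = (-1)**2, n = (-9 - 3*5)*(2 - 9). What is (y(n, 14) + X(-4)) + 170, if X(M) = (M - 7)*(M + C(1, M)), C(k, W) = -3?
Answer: 248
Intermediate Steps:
X(M) = (-7 + M)*(-3 + M) (X(M) = (M - 7)*(M - 3) = (-7 + M)*(-3 + M))
n = 168 (n = (-9 - 15)*(-7) = -24*(-7) = 168)
y(I, H) = 1
(y(n, 14) + X(-4)) + 170 = (1 + (21 + (-4)**2 - 10*(-4))) + 170 = (1 + (21 + 16 + 40)) + 170 = (1 + 77) + 170 = 78 + 170 = 248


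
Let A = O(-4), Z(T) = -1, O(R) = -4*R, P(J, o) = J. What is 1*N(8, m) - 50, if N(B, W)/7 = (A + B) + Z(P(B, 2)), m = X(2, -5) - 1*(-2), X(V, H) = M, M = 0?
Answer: 111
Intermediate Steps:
X(V, H) = 0
m = 2 (m = 0 - 1*(-2) = 0 + 2 = 2)
A = 16 (A = -4*(-4) = 16)
N(B, W) = 105 + 7*B (N(B, W) = 7*((16 + B) - 1) = 7*(15 + B) = 105 + 7*B)
1*N(8, m) - 50 = 1*(105 + 7*8) - 50 = 1*(105 + 56) - 50 = 1*161 - 50 = 161 - 50 = 111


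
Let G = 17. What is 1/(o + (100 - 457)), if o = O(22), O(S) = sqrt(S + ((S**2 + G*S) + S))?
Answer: -357/126547 - sqrt(902)/126547 ≈ -0.0030584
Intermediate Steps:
O(S) = sqrt(S**2 + 19*S) (O(S) = sqrt(S + ((S**2 + 17*S) + S)) = sqrt(S + (S**2 + 18*S)) = sqrt(S**2 + 19*S))
o = sqrt(902) (o = sqrt(22*(19 + 22)) = sqrt(22*41) = sqrt(902) ≈ 30.033)
1/(o + (100 - 457)) = 1/(sqrt(902) + (100 - 457)) = 1/(sqrt(902) - 357) = 1/(-357 + sqrt(902))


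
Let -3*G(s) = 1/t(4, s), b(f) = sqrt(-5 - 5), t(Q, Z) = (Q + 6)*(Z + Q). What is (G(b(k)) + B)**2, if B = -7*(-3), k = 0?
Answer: (-2376361*I + 3173940*sqrt(10))/(1800*(-3*I + 4*sqrt(10))) ≈ 440.78 + 0.17023*I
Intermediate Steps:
t(Q, Z) = (6 + Q)*(Q + Z)
b(f) = I*sqrt(10) (b(f) = sqrt(-10) = I*sqrt(10))
G(s) = -1/(3*(40 + 10*s)) (G(s) = -1/(3*(4**2 + 6*4 + 6*s + 4*s)) = -1/(3*(16 + 24 + 6*s + 4*s)) = -1/(3*(40 + 10*s)))
B = 21
(G(b(k)) + B)**2 = (-1/(120 + 30*(I*sqrt(10))) + 21)**2 = (-1/(120 + 30*I*sqrt(10)) + 21)**2 = (21 - 1/(120 + 30*I*sqrt(10)))**2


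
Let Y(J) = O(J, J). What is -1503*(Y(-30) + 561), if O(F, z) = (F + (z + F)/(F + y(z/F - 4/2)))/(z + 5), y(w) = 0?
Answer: -21121659/25 ≈ -8.4487e+5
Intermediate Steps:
O(F, z) = (F + (F + z)/F)/(5 + z) (O(F, z) = (F + (z + F)/(F + 0))/(z + 5) = (F + (F + z)/F)/(5 + z))
Y(J) = (J² + 2*J)/(J*(5 + J)) (Y(J) = (J + J + J²)/(J*(5 + J)) = (J² + 2*J)/(J*(5 + J)))
-1503*(Y(-30) + 561) = -1503*((2 - 30)/(5 - 30) + 561) = -1503*(-28/(-25) + 561) = -1503*(-1/25*(-28) + 561) = -1503*(28/25 + 561) = -1503*14053/25 = -21121659/25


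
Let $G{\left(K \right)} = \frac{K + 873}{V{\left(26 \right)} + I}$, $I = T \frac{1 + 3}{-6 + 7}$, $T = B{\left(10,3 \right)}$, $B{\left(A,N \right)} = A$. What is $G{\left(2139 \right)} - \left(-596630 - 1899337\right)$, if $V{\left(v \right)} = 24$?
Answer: $\frac{39936225}{16} \approx 2.496 \cdot 10^{6}$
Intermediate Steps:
$T = 10$
$I = 40$ ($I = 10 \frac{1 + 3}{-6 + 7} = 10 \cdot \frac{4}{1} = 10 \cdot 4 \cdot 1 = 10 \cdot 4 = 40$)
$G{\left(K \right)} = \frac{873}{64} + \frac{K}{64}$ ($G{\left(K \right)} = \frac{K + 873}{24 + 40} = \frac{873 + K}{64} = \left(873 + K\right) \frac{1}{64} = \frac{873}{64} + \frac{K}{64}$)
$G{\left(2139 \right)} - \left(-596630 - 1899337\right) = \left(\frac{873}{64} + \frac{1}{64} \cdot 2139\right) - \left(-596630 - 1899337\right) = \left(\frac{873}{64} + \frac{2139}{64}\right) - \left(-596630 - 1899337\right) = \frac{753}{16} - -2495967 = \frac{753}{16} + 2495967 = \frac{39936225}{16}$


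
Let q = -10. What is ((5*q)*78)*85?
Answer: -331500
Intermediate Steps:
((5*q)*78)*85 = ((5*(-10))*78)*85 = -50*78*85 = -3900*85 = -331500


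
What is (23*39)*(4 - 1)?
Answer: 2691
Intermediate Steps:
(23*39)*(4 - 1) = 897*3 = 2691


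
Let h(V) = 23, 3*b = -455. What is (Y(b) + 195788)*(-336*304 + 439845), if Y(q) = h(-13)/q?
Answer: 330588760881/5 ≈ 6.6118e+10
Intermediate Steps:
b = -455/3 (b = (⅓)*(-455) = -455/3 ≈ -151.67)
Y(q) = 23/q
(Y(b) + 195788)*(-336*304 + 439845) = (23/(-455/3) + 195788)*(-336*304 + 439845) = (23*(-3/455) + 195788)*(-102144 + 439845) = (-69/455 + 195788)*337701 = (89083471/455)*337701 = 330588760881/5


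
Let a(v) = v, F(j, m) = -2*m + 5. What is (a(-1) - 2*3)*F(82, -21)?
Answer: -329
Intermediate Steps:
F(j, m) = 5 - 2*m
(a(-1) - 2*3)*F(82, -21) = (-1 - 2*3)*(5 - 2*(-21)) = (-1 - 6)*(5 + 42) = -7*47 = -329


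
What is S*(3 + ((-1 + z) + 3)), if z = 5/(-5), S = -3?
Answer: -12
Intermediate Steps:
z = -1 (z = 5*(-⅕) = -1)
S*(3 + ((-1 + z) + 3)) = -3*(3 + ((-1 - 1) + 3)) = -3*(3 + (-2 + 3)) = -3*(3 + 1) = -3*4 = -12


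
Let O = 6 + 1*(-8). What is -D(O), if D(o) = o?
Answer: 2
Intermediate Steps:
O = -2 (O = 6 - 8 = -2)
-D(O) = -1*(-2) = 2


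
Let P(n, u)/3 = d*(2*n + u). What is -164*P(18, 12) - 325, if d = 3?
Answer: -71173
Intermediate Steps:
P(n, u) = 9*u + 18*n (P(n, u) = 3*(3*(2*n + u)) = 3*(3*(u + 2*n)) = 3*(3*u + 6*n) = 9*u + 18*n)
-164*P(18, 12) - 325 = -164*(9*12 + 18*18) - 325 = -164*(108 + 324) - 325 = -164*432 - 325 = -70848 - 325 = -71173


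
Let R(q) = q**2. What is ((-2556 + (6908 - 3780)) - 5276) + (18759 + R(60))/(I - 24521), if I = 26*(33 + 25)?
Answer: -36091837/7671 ≈ -4705.0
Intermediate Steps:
I = 1508 (I = 26*58 = 1508)
((-2556 + (6908 - 3780)) - 5276) + (18759 + R(60))/(I - 24521) = ((-2556 + (6908 - 3780)) - 5276) + (18759 + 60**2)/(1508 - 24521) = ((-2556 + 3128) - 5276) + (18759 + 3600)/(-23013) = (572 - 5276) + 22359*(-1/23013) = -4704 - 7453/7671 = -36091837/7671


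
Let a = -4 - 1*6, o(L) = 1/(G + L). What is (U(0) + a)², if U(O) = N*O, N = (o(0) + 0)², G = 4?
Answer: 100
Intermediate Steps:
o(L) = 1/(4 + L)
a = -10 (a = -4 - 6 = -10)
N = 1/16 (N = (1/(4 + 0) + 0)² = (1/4 + 0)² = (¼ + 0)² = (¼)² = 1/16 ≈ 0.062500)
U(O) = O/16
(U(0) + a)² = ((1/16)*0 - 10)² = (0 - 10)² = (-10)² = 100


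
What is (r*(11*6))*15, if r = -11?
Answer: -10890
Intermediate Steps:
(r*(11*6))*15 = -121*6*15 = -11*66*15 = -726*15 = -10890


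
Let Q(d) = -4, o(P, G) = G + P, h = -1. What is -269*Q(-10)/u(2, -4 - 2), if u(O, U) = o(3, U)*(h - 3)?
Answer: 269/3 ≈ 89.667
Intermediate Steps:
u(O, U) = -12 - 4*U (u(O, U) = (U + 3)*(-1 - 3) = (3 + U)*(-4) = -12 - 4*U)
-269*Q(-10)/u(2, -4 - 2) = -(-1076)/(-12 - 4*(-4 - 2)) = -(-1076)/(-12 - 4*(-6)) = -(-1076)/(-12 + 24) = -(-1076)/12 = -269*(-1/3) = 269/3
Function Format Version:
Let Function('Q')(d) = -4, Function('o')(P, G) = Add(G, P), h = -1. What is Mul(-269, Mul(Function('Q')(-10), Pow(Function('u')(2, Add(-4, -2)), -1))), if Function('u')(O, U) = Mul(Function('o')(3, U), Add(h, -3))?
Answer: Rational(269, 3) ≈ 89.667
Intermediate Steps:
Function('u')(O, U) = Add(-12, Mul(-4, U)) (Function('u')(O, U) = Mul(Add(U, 3), Add(-1, -3)) = Mul(Add(3, U), -4) = Add(-12, Mul(-4, U)))
Mul(-269, Mul(Function('Q')(-10), Pow(Function('u')(2, Add(-4, -2)), -1))) = Mul(-269, Mul(-4, Pow(Add(-12, Mul(-4, Add(-4, -2))), -1))) = Mul(-269, Mul(-4, Pow(Add(-12, Mul(-4, -6)), -1))) = Mul(-269, Mul(-4, Pow(Add(-12, 24), -1))) = Mul(-269, Mul(-4, Pow(12, -1))) = Mul(-269, Mul(-4, Rational(1, 12))) = Mul(-269, Rational(-1, 3)) = Rational(269, 3)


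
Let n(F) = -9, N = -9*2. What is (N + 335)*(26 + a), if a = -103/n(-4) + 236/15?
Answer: 758581/45 ≈ 16857.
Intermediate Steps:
N = -18
a = 1223/45 (a = -103/(-9) + 236/15 = -103*(-1/9) + 236*(1/15) = 103/9 + 236/15 = 1223/45 ≈ 27.178)
(N + 335)*(26 + a) = (-18 + 335)*(26 + 1223/45) = 317*(2393/45) = 758581/45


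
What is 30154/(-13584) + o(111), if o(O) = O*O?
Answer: 83669155/6792 ≈ 12319.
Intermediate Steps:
o(O) = O**2
30154/(-13584) + o(111) = 30154/(-13584) + 111**2 = 30154*(-1/13584) + 12321 = -15077/6792 + 12321 = 83669155/6792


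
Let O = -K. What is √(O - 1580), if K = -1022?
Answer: 3*I*√62 ≈ 23.622*I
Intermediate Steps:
O = 1022 (O = -1*(-1022) = 1022)
√(O - 1580) = √(1022 - 1580) = √(-558) = 3*I*√62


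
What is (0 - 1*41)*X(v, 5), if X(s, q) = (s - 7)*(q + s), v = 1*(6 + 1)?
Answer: 0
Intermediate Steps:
v = 7 (v = 1*7 = 7)
X(s, q) = (-7 + s)*(q + s)
(0 - 1*41)*X(v, 5) = (0 - 1*41)*(7² - 7*5 - 7*7 + 5*7) = (0 - 41)*(49 - 35 - 49 + 35) = -41*0 = 0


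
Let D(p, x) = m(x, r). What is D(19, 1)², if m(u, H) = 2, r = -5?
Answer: 4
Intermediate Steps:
D(p, x) = 2
D(19, 1)² = 2² = 4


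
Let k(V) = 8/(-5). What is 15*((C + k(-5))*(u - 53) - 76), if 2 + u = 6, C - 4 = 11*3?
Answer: -27159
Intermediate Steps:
C = 37 (C = 4 + 11*3 = 4 + 33 = 37)
u = 4 (u = -2 + 6 = 4)
k(V) = -8/5 (k(V) = 8*(-1/5) = -8/5)
15*((C + k(-5))*(u - 53) - 76) = 15*((37 - 8/5)*(4 - 53) - 76) = 15*((177/5)*(-49) - 76) = 15*(-8673/5 - 76) = 15*(-9053/5) = -27159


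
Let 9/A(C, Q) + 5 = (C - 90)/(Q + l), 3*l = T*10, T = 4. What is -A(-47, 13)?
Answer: 711/806 ≈ 0.88213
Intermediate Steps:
l = 40/3 (l = (4*10)/3 = (1/3)*40 = 40/3 ≈ 13.333)
A(C, Q) = 9/(-5 + (-90 + C)/(40/3 + Q)) (A(C, Q) = 9/(-5 + (C - 90)/(Q + 40/3)) = 9/(-5 + (-90 + C)/(40/3 + Q)))
-A(-47, 13) = -9*(40 + 3*13)/(-470 - 15*13 + 3*(-47)) = -9*(40 + 39)/(-470 - 195 - 141) = -9*79/(-806) = -9*(-1)*79/806 = -1*(-711/806) = 711/806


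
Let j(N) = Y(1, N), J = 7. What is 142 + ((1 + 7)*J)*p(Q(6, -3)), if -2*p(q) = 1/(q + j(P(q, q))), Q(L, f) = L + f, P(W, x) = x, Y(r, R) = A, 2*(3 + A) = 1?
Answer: 86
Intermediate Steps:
A = -5/2 (A = -3 + (½)*1 = -3 + ½ = -5/2 ≈ -2.5000)
Y(r, R) = -5/2
j(N) = -5/2
p(q) = -1/(2*(-5/2 + q)) (p(q) = -1/(2*(q - 5/2)) = -1/(2*(-5/2 + q)))
142 + ((1 + 7)*J)*p(Q(6, -3)) = 142 + ((1 + 7)*7)*(-1/(-5 + 2*(6 - 3))) = 142 + (8*7)*(-1/(-5 + 2*3)) = 142 + 56*(-1/(-5 + 6)) = 142 + 56*(-1/1) = 142 + 56*(-1*1) = 142 + 56*(-1) = 142 - 56 = 86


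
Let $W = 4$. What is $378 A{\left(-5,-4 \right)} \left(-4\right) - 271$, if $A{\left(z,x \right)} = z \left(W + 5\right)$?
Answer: $67769$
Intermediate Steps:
$A{\left(z,x \right)} = 9 z$ ($A{\left(z,x \right)} = z \left(4 + 5\right) = z 9 = 9 z$)
$378 A{\left(-5,-4 \right)} \left(-4\right) - 271 = 378 \cdot 9 \left(-5\right) \left(-4\right) - 271 = 378 \left(\left(-45\right) \left(-4\right)\right) - 271 = 378 \cdot 180 - 271 = 68040 - 271 = 67769$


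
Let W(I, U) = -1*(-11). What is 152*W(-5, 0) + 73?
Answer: 1745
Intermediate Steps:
W(I, U) = 11
152*W(-5, 0) + 73 = 152*11 + 73 = 1672 + 73 = 1745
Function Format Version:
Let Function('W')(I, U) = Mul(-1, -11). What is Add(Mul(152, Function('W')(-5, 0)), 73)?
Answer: 1745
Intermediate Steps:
Function('W')(I, U) = 11
Add(Mul(152, Function('W')(-5, 0)), 73) = Add(Mul(152, 11), 73) = Add(1672, 73) = 1745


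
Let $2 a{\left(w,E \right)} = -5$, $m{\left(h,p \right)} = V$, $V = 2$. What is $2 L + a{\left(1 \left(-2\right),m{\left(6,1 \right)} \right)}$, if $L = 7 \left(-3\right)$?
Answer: $- \frac{89}{2} \approx -44.5$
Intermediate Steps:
$m{\left(h,p \right)} = 2$
$a{\left(w,E \right)} = - \frac{5}{2}$ ($a{\left(w,E \right)} = \frac{1}{2} \left(-5\right) = - \frac{5}{2}$)
$L = -21$
$2 L + a{\left(1 \left(-2\right),m{\left(6,1 \right)} \right)} = 2 \left(-21\right) - \frac{5}{2} = -42 - \frac{5}{2} = - \frac{89}{2}$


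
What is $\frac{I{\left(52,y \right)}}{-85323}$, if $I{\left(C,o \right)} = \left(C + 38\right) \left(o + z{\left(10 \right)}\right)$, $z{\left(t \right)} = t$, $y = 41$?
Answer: $- \frac{90}{1673} \approx -0.053796$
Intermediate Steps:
$I{\left(C,o \right)} = \left(10 + o\right) \left(38 + C\right)$ ($I{\left(C,o \right)} = \left(C + 38\right) \left(o + 10\right) = \left(38 + C\right) \left(10 + o\right) = \left(10 + o\right) \left(38 + C\right)$)
$\frac{I{\left(52,y \right)}}{-85323} = \frac{380 + 10 \cdot 52 + 38 \cdot 41 + 52 \cdot 41}{-85323} = \left(380 + 520 + 1558 + 2132\right) \left(- \frac{1}{85323}\right) = 4590 \left(- \frac{1}{85323}\right) = - \frac{90}{1673}$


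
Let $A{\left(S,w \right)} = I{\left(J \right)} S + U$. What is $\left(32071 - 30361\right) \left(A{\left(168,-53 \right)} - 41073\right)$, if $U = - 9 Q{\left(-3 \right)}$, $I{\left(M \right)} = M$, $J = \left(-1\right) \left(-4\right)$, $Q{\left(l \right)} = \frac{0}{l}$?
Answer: $-69085710$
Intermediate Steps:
$Q{\left(l \right)} = 0$
$J = 4$
$U = 0$ ($U = \left(-9\right) 0 = 0$)
$A{\left(S,w \right)} = 4 S$ ($A{\left(S,w \right)} = 4 S + 0 = 4 S$)
$\left(32071 - 30361\right) \left(A{\left(168,-53 \right)} - 41073\right) = \left(32071 - 30361\right) \left(4 \cdot 168 - 41073\right) = 1710 \left(672 - 41073\right) = 1710 \left(-40401\right) = -69085710$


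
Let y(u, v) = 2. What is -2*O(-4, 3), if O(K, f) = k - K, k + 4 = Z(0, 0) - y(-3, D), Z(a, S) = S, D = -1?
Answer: 4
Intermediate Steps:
k = -6 (k = -4 + (0 - 1*2) = -4 + (0 - 2) = -4 - 2 = -6)
O(K, f) = -6 - K
-2*O(-4, 3) = -2*(-6 - 1*(-4)) = -2*(-6 + 4) = -2*(-2) = 4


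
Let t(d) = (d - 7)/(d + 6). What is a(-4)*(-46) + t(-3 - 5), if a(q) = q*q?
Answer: -1457/2 ≈ -728.50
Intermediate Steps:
a(q) = q²
t(d) = (-7 + d)/(6 + d)
a(-4)*(-46) + t(-3 - 5) = (-4)²*(-46) + (-7 + (-3 - 5))/(6 + (-3 - 5)) = 16*(-46) + (-7 - 8)/(6 - 8) = -736 - 15/(-2) = -736 - ½*(-15) = -736 + 15/2 = -1457/2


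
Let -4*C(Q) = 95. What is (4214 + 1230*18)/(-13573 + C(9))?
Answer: -105416/54387 ≈ -1.9383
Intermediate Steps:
C(Q) = -95/4 (C(Q) = -¼*95 = -95/4)
(4214 + 1230*18)/(-13573 + C(9)) = (4214 + 1230*18)/(-13573 - 95/4) = (4214 + 22140)/(-54387/4) = 26354*(-4/54387) = -105416/54387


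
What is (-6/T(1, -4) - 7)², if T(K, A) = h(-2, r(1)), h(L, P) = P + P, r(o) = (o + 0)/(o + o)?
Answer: 169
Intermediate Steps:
r(o) = ½ (r(o) = o/((2*o)) = o*(1/(2*o)) = ½)
h(L, P) = 2*P
T(K, A) = 1 (T(K, A) = 2*(½) = 1)
(-6/T(1, -4) - 7)² = (-6/1 - 7)² = (-6*1 - 7)² = (-6 - 7)² = (-13)² = 169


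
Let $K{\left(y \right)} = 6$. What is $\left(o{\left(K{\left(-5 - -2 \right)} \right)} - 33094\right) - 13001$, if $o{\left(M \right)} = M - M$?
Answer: $-46095$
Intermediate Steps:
$o{\left(M \right)} = 0$
$\left(o{\left(K{\left(-5 - -2 \right)} \right)} - 33094\right) - 13001 = \left(0 - 33094\right) - 13001 = -33094 - 13001 = -46095$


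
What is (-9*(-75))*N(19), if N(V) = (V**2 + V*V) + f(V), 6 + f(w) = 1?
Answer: 483975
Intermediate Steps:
f(w) = -5 (f(w) = -6 + 1 = -5)
N(V) = -5 + 2*V**2 (N(V) = (V**2 + V*V) - 5 = (V**2 + V**2) - 5 = 2*V**2 - 5 = -5 + 2*V**2)
(-9*(-75))*N(19) = (-9*(-75))*(-5 + 2*19**2) = 675*(-5 + 2*361) = 675*(-5 + 722) = 675*717 = 483975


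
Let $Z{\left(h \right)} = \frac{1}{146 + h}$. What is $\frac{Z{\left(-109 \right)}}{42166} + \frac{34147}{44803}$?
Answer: $\frac{53274213677}{69899042026} \approx 0.76216$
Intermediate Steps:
$\frac{Z{\left(-109 \right)}}{42166} + \frac{34147}{44803} = \frac{1}{\left(146 - 109\right) 42166} + \frac{34147}{44803} = \frac{1}{37} \cdot \frac{1}{42166} + 34147 \cdot \frac{1}{44803} = \frac{1}{37} \cdot \frac{1}{42166} + \frac{34147}{44803} = \frac{1}{1560142} + \frac{34147}{44803} = \frac{53274213677}{69899042026}$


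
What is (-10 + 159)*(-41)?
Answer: -6109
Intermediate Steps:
(-10 + 159)*(-41) = 149*(-41) = -6109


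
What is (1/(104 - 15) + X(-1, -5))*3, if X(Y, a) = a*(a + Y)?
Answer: 8013/89 ≈ 90.034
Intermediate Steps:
X(Y, a) = a*(Y + a)
(1/(104 - 15) + X(-1, -5))*3 = (1/(104 - 15) - 5*(-1 - 5))*3 = (1/89 - 5*(-6))*3 = (1/89 + 30)*3 = (2671/89)*3 = 8013/89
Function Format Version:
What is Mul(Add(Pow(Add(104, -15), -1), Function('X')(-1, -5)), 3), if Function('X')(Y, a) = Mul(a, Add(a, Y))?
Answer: Rational(8013, 89) ≈ 90.034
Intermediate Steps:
Function('X')(Y, a) = Mul(a, Add(Y, a))
Mul(Add(Pow(Add(104, -15), -1), Function('X')(-1, -5)), 3) = Mul(Add(Pow(Add(104, -15), -1), Mul(-5, Add(-1, -5))), 3) = Mul(Add(Pow(89, -1), Mul(-5, -6)), 3) = Mul(Add(Rational(1, 89), 30), 3) = Mul(Rational(2671, 89), 3) = Rational(8013, 89)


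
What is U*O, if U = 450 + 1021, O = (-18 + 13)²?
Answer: 36775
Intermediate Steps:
O = 25 (O = (-5)² = 25)
U = 1471
U*O = 1471*25 = 36775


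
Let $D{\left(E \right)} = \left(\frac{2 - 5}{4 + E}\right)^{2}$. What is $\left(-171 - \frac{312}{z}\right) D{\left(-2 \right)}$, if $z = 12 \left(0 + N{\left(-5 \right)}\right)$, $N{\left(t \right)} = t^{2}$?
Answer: $- \frac{38709}{100} \approx -387.09$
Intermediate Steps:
$z = 300$ ($z = 12 \left(0 + \left(-5\right)^{2}\right) = 12 \left(0 + 25\right) = 12 \cdot 25 = 300$)
$D{\left(E \right)} = \frac{9}{\left(4 + E\right)^{2}}$ ($D{\left(E \right)} = \left(- \frac{3}{4 + E}\right)^{2} = \frac{9}{\left(4 + E\right)^{2}}$)
$\left(-171 - \frac{312}{z}\right) D{\left(-2 \right)} = \left(-171 - \frac{312}{300}\right) \frac{9}{\left(4 - 2\right)^{2}} = \left(-171 - \frac{26}{25}\right) \frac{9}{4} = \left(-171 - \frac{26}{25}\right) 9 \cdot \frac{1}{4} = \left(- \frac{4301}{25}\right) \frac{9}{4} = - \frac{38709}{100}$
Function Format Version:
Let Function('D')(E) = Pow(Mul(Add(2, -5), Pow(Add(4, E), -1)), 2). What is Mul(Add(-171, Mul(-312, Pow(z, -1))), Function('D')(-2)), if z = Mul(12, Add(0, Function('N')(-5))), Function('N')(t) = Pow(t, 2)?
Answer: Rational(-38709, 100) ≈ -387.09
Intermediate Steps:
z = 300 (z = Mul(12, Add(0, Pow(-5, 2))) = Mul(12, Add(0, 25)) = Mul(12, 25) = 300)
Function('D')(E) = Mul(9, Pow(Add(4, E), -2)) (Function('D')(E) = Pow(Mul(-3, Pow(Add(4, E), -1)), 2) = Mul(9, Pow(Add(4, E), -2)))
Mul(Add(-171, Mul(-312, Pow(z, -1))), Function('D')(-2)) = Mul(Add(-171, Mul(-312, Pow(300, -1))), Mul(9, Pow(Add(4, -2), -2))) = Mul(Add(-171, Mul(-312, Rational(1, 300))), Mul(9, Pow(2, -2))) = Mul(Add(-171, Rational(-26, 25)), Mul(9, Rational(1, 4))) = Mul(Rational(-4301, 25), Rational(9, 4)) = Rational(-38709, 100)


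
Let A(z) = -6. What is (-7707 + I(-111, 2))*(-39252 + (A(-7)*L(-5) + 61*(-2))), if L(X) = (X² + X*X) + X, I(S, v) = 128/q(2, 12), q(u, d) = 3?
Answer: 911534492/3 ≈ 3.0384e+8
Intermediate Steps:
I(S, v) = 128/3
L(X) = X + 2*X² (L(X) = (X² + X²) + X = 2*X² + X = X + 2*X²)
(-7707 + I(-111, 2))*(-39252 + (A(-7)*L(-5) + 61*(-2))) = (-7707 + 128/3)*(-39252 + (-(-30)*(1 + 2*(-5)) + 61*(-2))) = -22993*(-39252 + (-(-30)*(1 - 10) - 122))/3 = -22993*(-39252 + (-(-30)*(-9) - 122))/3 = -22993*(-39252 + (-6*45 - 122))/3 = -22993*(-39252 + (-270 - 122))/3 = -22993*(-39252 - 392)/3 = -22993/3*(-39644) = 911534492/3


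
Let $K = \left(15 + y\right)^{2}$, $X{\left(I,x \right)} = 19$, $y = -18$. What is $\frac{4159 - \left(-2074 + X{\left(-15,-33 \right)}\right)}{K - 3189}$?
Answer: $- \frac{3107}{1590} \approx -1.9541$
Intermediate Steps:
$K = 9$ ($K = \left(15 - 18\right)^{2} = \left(-3\right)^{2} = 9$)
$\frac{4159 - \left(-2074 + X{\left(-15,-33 \right)}\right)}{K - 3189} = \frac{4159 + \left(2074 - 19\right)}{9 - 3189} = \frac{4159 + \left(2074 - 19\right)}{-3180} = \left(4159 + 2055\right) \left(- \frac{1}{3180}\right) = 6214 \left(- \frac{1}{3180}\right) = - \frac{3107}{1590}$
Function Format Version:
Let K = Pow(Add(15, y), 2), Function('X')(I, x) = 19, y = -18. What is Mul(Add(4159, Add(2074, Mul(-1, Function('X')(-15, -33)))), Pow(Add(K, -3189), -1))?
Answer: Rational(-3107, 1590) ≈ -1.9541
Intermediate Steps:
K = 9 (K = Pow(Add(15, -18), 2) = Pow(-3, 2) = 9)
Mul(Add(4159, Add(2074, Mul(-1, Function('X')(-15, -33)))), Pow(Add(K, -3189), -1)) = Mul(Add(4159, Add(2074, Mul(-1, 19))), Pow(Add(9, -3189), -1)) = Mul(Add(4159, Add(2074, -19)), Pow(-3180, -1)) = Mul(Add(4159, 2055), Rational(-1, 3180)) = Mul(6214, Rational(-1, 3180)) = Rational(-3107, 1590)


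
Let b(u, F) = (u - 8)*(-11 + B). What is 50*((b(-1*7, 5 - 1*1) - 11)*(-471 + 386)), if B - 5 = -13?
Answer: -1164500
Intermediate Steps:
B = -8 (B = 5 - 13 = -8)
b(u, F) = 152 - 19*u (b(u, F) = (u - 8)*(-11 - 8) = (-8 + u)*(-19) = 152 - 19*u)
50*((b(-1*7, 5 - 1*1) - 11)*(-471 + 386)) = 50*(((152 - (-19)*7) - 11)*(-471 + 386)) = 50*(((152 - 19*(-7)) - 11)*(-85)) = 50*(((152 + 133) - 11)*(-85)) = 50*((285 - 11)*(-85)) = 50*(274*(-85)) = 50*(-23290) = -1164500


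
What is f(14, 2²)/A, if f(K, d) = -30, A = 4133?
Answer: -30/4133 ≈ -0.0072586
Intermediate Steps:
f(14, 2²)/A = -30/4133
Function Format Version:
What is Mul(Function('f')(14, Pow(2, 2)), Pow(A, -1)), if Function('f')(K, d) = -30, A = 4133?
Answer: Rational(-30, 4133) ≈ -0.0072586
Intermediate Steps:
Mul(Function('f')(14, Pow(2, 2)), Pow(A, -1)) = Mul(-30, Pow(4133, -1)) = Mul(-30, Rational(1, 4133)) = Rational(-30, 4133)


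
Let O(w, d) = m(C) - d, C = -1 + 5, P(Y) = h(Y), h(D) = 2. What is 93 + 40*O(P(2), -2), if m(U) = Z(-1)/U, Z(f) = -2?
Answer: 153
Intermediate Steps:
P(Y) = 2
C = 4
m(U) = -2/U
O(w, d) = -½ - d (O(w, d) = -2/4 - d = -2*¼ - d = -½ - d)
93 + 40*O(P(2), -2) = 93 + 40*(-½ - 1*(-2)) = 93 + 40*(-½ + 2) = 93 + 40*(3/2) = 93 + 60 = 153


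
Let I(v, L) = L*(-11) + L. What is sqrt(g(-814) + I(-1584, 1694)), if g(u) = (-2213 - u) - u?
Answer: 5*I*sqrt(701) ≈ 132.38*I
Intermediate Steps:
g(u) = -2213 - 2*u
I(v, L) = -10*L (I(v, L) = -11*L + L = -10*L)
sqrt(g(-814) + I(-1584, 1694)) = sqrt((-2213 - 2*(-814)) - 10*1694) = sqrt((-2213 + 1628) - 16940) = sqrt(-585 - 16940) = sqrt(-17525) = 5*I*sqrt(701)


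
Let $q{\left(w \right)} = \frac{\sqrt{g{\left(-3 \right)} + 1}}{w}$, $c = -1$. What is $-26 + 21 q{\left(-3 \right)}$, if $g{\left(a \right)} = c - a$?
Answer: $-26 - 7 \sqrt{3} \approx -38.124$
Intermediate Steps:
$g{\left(a \right)} = -1 - a$
$q{\left(w \right)} = \frac{\sqrt{3}}{w}$ ($q{\left(w \right)} = \frac{\sqrt{\left(-1 - -3\right) + 1}}{w} = \frac{\sqrt{\left(-1 + 3\right) + 1}}{w} = \frac{\sqrt{2 + 1}}{w} = \frac{\sqrt{3}}{w}$)
$-26 + 21 q{\left(-3 \right)} = -26 + 21 \frac{\sqrt{3}}{-3} = -26 + 21 \sqrt{3} \left(- \frac{1}{3}\right) = -26 + 21 \left(- \frac{\sqrt{3}}{3}\right) = -26 - 7 \sqrt{3}$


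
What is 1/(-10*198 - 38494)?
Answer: -1/40474 ≈ -2.4707e-5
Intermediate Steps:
1/(-10*198 - 38494) = 1/(-1980 - 38494) = 1/(-40474) = -1/40474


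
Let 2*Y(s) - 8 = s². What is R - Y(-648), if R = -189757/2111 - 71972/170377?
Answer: -75546484734013/359665847 ≈ -2.1005e+5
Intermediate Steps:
Y(s) = 4 + s²/2
R = -32482161281/359665847 (R = -189757*1/2111 - 71972*1/170377 = -189757/2111 - 71972/170377 = -32482161281/359665847 ≈ -90.312)
R - Y(-648) = -32482161281/359665847 - (4 + (½)*(-648)²) = -32482161281/359665847 - (4 + (½)*419904) = -32482161281/359665847 - (4 + 209952) = -32482161281/359665847 - 1*209956 = -32482161281/359665847 - 209956 = -75546484734013/359665847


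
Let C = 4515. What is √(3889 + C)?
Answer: 2*√2101 ≈ 91.673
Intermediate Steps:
√(3889 + C) = √(3889 + 4515) = √8404 = 2*√2101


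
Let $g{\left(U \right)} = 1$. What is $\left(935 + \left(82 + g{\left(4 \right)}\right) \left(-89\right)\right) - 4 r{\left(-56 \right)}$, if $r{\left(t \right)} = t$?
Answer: $-6228$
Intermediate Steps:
$\left(935 + \left(82 + g{\left(4 \right)}\right) \left(-89\right)\right) - 4 r{\left(-56 \right)} = \left(935 + \left(82 + 1\right) \left(-89\right)\right) - -224 = \left(935 + 83 \left(-89\right)\right) + 224 = \left(935 - 7387\right) + 224 = -6452 + 224 = -6228$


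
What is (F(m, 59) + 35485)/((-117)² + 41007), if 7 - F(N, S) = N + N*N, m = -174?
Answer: 2695/27348 ≈ 0.098545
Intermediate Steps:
F(N, S) = 7 - N - N² (F(N, S) = 7 - (N + N*N) = 7 - (N + N²) = 7 + (-N - N²) = 7 - N - N²)
(F(m, 59) + 35485)/((-117)² + 41007) = ((7 - 1*(-174) - 1*(-174)²) + 35485)/((-117)² + 41007) = ((7 + 174 - 1*30276) + 35485)/(13689 + 41007) = ((7 + 174 - 30276) + 35485)/54696 = (-30095 + 35485)*(1/54696) = 5390*(1/54696) = 2695/27348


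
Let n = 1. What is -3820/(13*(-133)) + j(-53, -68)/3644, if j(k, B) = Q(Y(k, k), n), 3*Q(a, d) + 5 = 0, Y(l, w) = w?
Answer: 41751595/18901428 ≈ 2.2089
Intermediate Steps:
Q(a, d) = -5/3 (Q(a, d) = -5/3 + (⅓)*0 = -5/3 + 0 = -5/3)
j(k, B) = -5/3
-3820/(13*(-133)) + j(-53, -68)/3644 = -3820/(13*(-133)) - 5/3/3644 = -3820/(-1729) - 5/3*1/3644 = -3820*(-1/1729) - 5/10932 = 3820/1729 - 5/10932 = 41751595/18901428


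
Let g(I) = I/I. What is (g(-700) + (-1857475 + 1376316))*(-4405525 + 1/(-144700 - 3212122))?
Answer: 3557817756089098029/1678411 ≈ 2.1198e+12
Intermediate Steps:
g(I) = 1
(g(-700) + (-1857475 + 1376316))*(-4405525 + 1/(-144700 - 3212122)) = (1 + (-1857475 + 1376316))*(-4405525 + 1/(-144700 - 3212122)) = (1 - 481159)*(-4405525 + 1/(-3356822)) = -481158*(-4405525 - 1/3356822) = -481158*(-14788563241551/3356822) = 3557817756089098029/1678411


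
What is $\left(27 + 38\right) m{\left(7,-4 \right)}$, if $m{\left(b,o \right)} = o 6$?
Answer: $-1560$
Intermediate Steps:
$m{\left(b,o \right)} = 6 o$
$\left(27 + 38\right) m{\left(7,-4 \right)} = \left(27 + 38\right) 6 \left(-4\right) = 65 \left(-24\right) = -1560$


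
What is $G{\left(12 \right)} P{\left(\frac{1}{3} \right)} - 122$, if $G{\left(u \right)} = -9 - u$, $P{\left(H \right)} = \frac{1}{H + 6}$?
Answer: $- \frac{2381}{19} \approx -125.32$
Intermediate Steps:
$P{\left(H \right)} = \frac{1}{6 + H}$
$G{\left(12 \right)} P{\left(\frac{1}{3} \right)} - 122 = \frac{-9 - 12}{6 + \frac{1}{3}} - 122 = - \frac{21}{\frac{19}{3}} - 122 = \left(-21\right) \frac{3}{19} - 122 = - \frac{63}{19} - 122 = - \frac{2381}{19}$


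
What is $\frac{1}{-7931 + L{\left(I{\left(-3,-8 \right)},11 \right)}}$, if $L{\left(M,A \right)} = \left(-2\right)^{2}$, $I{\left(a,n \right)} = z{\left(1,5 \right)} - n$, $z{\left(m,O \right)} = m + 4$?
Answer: $- \frac{1}{7927} \approx -0.00012615$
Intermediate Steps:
$z{\left(m,O \right)} = 4 + m$
$I{\left(a,n \right)} = 5 - n$ ($I{\left(a,n \right)} = \left(4 + 1\right) - n = 5 - n$)
$L{\left(M,A \right)} = 4$
$\frac{1}{-7931 + L{\left(I{\left(-3,-8 \right)},11 \right)}} = \frac{1}{-7931 + 4} = \frac{1}{-7927} = - \frac{1}{7927}$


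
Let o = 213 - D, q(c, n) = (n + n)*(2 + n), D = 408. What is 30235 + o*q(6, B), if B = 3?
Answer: 24385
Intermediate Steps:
q(c, n) = 2*n*(2 + n) (q(c, n) = (2*n)*(2 + n) = 2*n*(2 + n))
o = -195 (o = 213 - 1*408 = 213 - 408 = -195)
30235 + o*q(6, B) = 30235 - 390*3*(2 + 3) = 30235 - 390*3*5 = 30235 - 195*30 = 30235 - 5850 = 24385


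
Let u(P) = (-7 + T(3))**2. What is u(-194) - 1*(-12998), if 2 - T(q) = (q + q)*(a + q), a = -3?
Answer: 13023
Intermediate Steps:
T(q) = 2 - 2*q*(-3 + q) (T(q) = 2 - (q + q)*(-3 + q) = 2 - 2*q*(-3 + q))
u(P) = 25 (u(P) = (-7 + (2 - 2*3**2 + 6*3))**2 = (-7 + (2 - 2*9 + 18))**2 = (-7 + (2 - 18 + 18))**2 = (-7 + 2)**2 = (-5)**2 = 25)
u(-194) - 1*(-12998) = 25 - 1*(-12998) = 25 + 12998 = 13023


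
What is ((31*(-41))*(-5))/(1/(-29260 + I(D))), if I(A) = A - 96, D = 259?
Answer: -184911435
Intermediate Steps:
I(A) = -96 + A
((31*(-41))*(-5))/(1/(-29260 + I(D))) = ((31*(-41))*(-5))/(1/(-29260 + (-96 + 259))) = (-1271*(-5))/(1/(-29260 + 163)) = 6355/(1/(-29097)) = 6355/(-1/29097) = 6355*(-29097) = -184911435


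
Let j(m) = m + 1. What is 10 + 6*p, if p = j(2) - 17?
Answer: -74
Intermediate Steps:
j(m) = 1 + m
p = -14 (p = (1 + 2) - 17 = 3 - 17 = -14)
10 + 6*p = 10 + 6*(-14) = 10 - 84 = -74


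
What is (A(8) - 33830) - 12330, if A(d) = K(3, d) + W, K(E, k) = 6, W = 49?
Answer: -46105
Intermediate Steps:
A(d) = 55 (A(d) = 6 + 49 = 55)
(A(8) - 33830) - 12330 = (55 - 33830) - 12330 = -33775 - 12330 = -46105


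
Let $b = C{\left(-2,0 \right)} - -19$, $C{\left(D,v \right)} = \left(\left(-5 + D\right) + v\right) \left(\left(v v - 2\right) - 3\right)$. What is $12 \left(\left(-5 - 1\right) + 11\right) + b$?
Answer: $114$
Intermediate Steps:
$C{\left(D,v \right)} = \left(-5 + v^{2}\right) \left(-5 + D + v\right)$ ($C{\left(D,v \right)} = \left(-5 + D + v\right) \left(\left(v^{2} - 2\right) - 3\right) = \left(-5 + D + v\right) \left(\left(-2 + v^{2}\right) - 3\right) = \left(-5 + D + v\right) \left(-5 + v^{2}\right) = \left(-5 + v^{2}\right) \left(-5 + D + v\right)$)
$b = 54$ ($b = \left(25 + 0^{3} - -10 - 0 - 5 \cdot 0^{2} - 2 \cdot 0^{2}\right) - -19 = \left(25 + 0 + 10 + 0 - 0 - 0\right) + 19 = \left(25 + 0 + 10 + 0 + 0 + 0\right) + 19 = 35 + 19 = 54$)
$12 \left(\left(-5 - 1\right) + 11\right) + b = 12 \left(\left(-5 - 1\right) + 11\right) + 54 = 12 \left(-6 + 11\right) + 54 = 12 \cdot 5 + 54 = 60 + 54 = 114$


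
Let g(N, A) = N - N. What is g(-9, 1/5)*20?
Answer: 0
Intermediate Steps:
g(N, A) = 0
g(-9, 1/5)*20 = 0*20 = 0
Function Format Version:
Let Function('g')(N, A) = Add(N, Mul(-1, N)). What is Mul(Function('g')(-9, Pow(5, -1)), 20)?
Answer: 0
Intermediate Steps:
Function('g')(N, A) = 0
Mul(Function('g')(-9, Pow(5, -1)), 20) = Mul(0, 20) = 0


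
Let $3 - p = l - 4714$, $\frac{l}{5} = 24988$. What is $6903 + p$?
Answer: $-113320$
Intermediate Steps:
$l = 124940$ ($l = 5 \cdot 24988 = 124940$)
$p = -120223$ ($p = 3 - \left(124940 - 4714\right) = 3 - 120226 = -120223$)
$6903 + p = 6903 - 120223 = -113320$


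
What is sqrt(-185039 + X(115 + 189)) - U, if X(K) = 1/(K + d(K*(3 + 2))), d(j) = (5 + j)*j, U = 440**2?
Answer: -193600 + I*sqrt(62156143283666370)/579576 ≈ -1.936e+5 + 430.16*I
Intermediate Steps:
U = 193600
d(j) = j*(5 + j)
X(K) = 1/(K + 5*K*(5 + 5*K)) (X(K) = 1/(K + (K*(3 + 2))*(5 + K*(3 + 2))) = 1/(K + (K*5)*(5 + K*5)) = 1/(K + (5*K)*(5 + 5*K)) = 1/(K + 5*K*(5 + 5*K)))
sqrt(-185039 + X(115 + 189)) - U = sqrt(-185039 + 1/((115 + 189)*(26 + 25*(115 + 189)))) - 1*193600 = sqrt(-185039 + 1/(304*(26 + 25*304))) - 193600 = sqrt(-185039 + 1/(304*(26 + 7600))) - 193600 = sqrt(-185039 + (1/304)/7626) - 193600 = sqrt(-185039 + (1/304)*(1/7626)) - 193600 = sqrt(-185039 + 1/2318304) - 193600 = sqrt(-428976653855/2318304) - 193600 = I*sqrt(62156143283666370)/579576 - 193600 = -193600 + I*sqrt(62156143283666370)/579576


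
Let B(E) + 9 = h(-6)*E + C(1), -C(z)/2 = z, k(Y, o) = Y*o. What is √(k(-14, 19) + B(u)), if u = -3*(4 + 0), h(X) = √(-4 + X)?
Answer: √(-277 - 12*I*√10) ≈ 1.1374 - 16.682*I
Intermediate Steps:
C(z) = -2*z
u = -12 (u = -3*4 = -12)
B(E) = -11 + I*E*√10 (B(E) = -9 + (√(-4 - 6)*E - 2*1) = -9 + (√(-10)*E - 2) = -9 + ((I*√10)*E - 2) = -9 + (I*E*√10 - 2) = -9 + (-2 + I*E*√10) = -11 + I*E*√10)
√(k(-14, 19) + B(u)) = √(-14*19 + (-11 + I*(-12)*√10)) = √(-266 + (-11 - 12*I*√10)) = √(-277 - 12*I*√10)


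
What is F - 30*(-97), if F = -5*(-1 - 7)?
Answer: 2950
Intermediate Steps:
F = 40 (F = -5*(-8) = 40)
F - 30*(-97) = 40 - 30*(-97) = 40 + 2910 = 2950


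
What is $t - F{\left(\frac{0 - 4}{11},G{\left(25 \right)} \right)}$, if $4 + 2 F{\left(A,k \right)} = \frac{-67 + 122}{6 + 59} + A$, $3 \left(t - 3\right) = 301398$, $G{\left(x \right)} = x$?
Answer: $\frac{28734637}{286} \approx 1.0047 \cdot 10^{5}$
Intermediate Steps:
$t = 100469$ ($t = 3 + \frac{1}{3} \cdot 301398 = 3 + 100466 = 100469$)
$F{\left(A,k \right)} = - \frac{41}{26} + \frac{A}{2}$ ($F{\left(A,k \right)} = -2 + \frac{\frac{-67 + 122}{6 + 59} + A}{2} = -2 + \frac{\frac{55}{65} + A}{2} = -2 + \frac{55 \cdot \frac{1}{65} + A}{2} = -2 + \frac{\frac{11}{13} + A}{2} = -2 + \left(\frac{11}{26} + \frac{A}{2}\right) = - \frac{41}{26} + \frac{A}{2}$)
$t - F{\left(\frac{0 - 4}{11},G{\left(25 \right)} \right)} = 100469 - \left(- \frac{41}{26} + \frac{\left(0 - 4\right) \frac{1}{11}}{2}\right) = 100469 - \left(- \frac{41}{26} + \frac{\left(-4\right) \frac{1}{11}}{2}\right) = 100469 - \left(- \frac{41}{26} + \frac{1}{2} \left(- \frac{4}{11}\right)\right) = 100469 - \left(- \frac{41}{26} - \frac{2}{11}\right) = 100469 - - \frac{503}{286} = 100469 + \frac{503}{286} = \frac{28734637}{286}$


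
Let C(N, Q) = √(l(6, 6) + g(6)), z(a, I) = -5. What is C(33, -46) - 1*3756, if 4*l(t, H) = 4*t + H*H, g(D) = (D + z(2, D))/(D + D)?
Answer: -3756 + √543/6 ≈ -3752.1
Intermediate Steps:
g(D) = (-5 + D)/(2*D) (g(D) = (D - 5)/(D + D) = (-5 + D)/((2*D)) = (-5 + D)*(1/(2*D)) = (-5 + D)/(2*D))
l(t, H) = t + H²/4 (l(t, H) = (4*t + H*H)/4 = (4*t + H²)/4 = (H² + 4*t)/4 = t + H²/4)
C(N, Q) = √543/6 (C(N, Q) = √((6 + (¼)*6²) + (½)*(-5 + 6)/6) = √((6 + (¼)*36) + (½)*(⅙)*1) = √((6 + 9) + 1/12) = √(15 + 1/12) = √(181/12) = √543/6)
C(33, -46) - 1*3756 = √543/6 - 1*3756 = √543/6 - 3756 = -3756 + √543/6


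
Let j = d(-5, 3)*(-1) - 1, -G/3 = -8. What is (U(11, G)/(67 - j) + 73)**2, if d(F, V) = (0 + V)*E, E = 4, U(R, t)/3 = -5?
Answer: 1357225/256 ≈ 5301.7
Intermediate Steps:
G = 24 (G = -3*(-8) = 24)
U(R, t) = -15 (U(R, t) = 3*(-5) = -15)
d(F, V) = 4*V (d(F, V) = (0 + V)*4 = V*4 = 4*V)
j = -13 (j = (4*3)*(-1) - 1 = 12*(-1) - 1 = -12 - 1 = -13)
(U(11, G)/(67 - j) + 73)**2 = (-15/(67 - 1*(-13)) + 73)**2 = (-15/(67 + 13) + 73)**2 = (-15/80 + 73)**2 = (-15*1/80 + 73)**2 = (-3/16 + 73)**2 = (1165/16)**2 = 1357225/256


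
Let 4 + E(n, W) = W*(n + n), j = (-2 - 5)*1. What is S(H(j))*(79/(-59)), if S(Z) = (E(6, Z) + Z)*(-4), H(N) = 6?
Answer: 23384/59 ≈ 396.34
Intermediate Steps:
j = -7 (j = -7*1 = -7)
E(n, W) = -4 + 2*W*n (E(n, W) = -4 + W*(n + n) = -4 + W*(2*n) = -4 + 2*W*n)
S(Z) = 16 - 52*Z (S(Z) = ((-4 + 2*Z*6) + Z)*(-4) = ((-4 + 12*Z) + Z)*(-4) = (-4 + 13*Z)*(-4) = 16 - 52*Z)
S(H(j))*(79/(-59)) = (16 - 52*6)*(79/(-59)) = (16 - 312)*(79*(-1/59)) = -296*(-79/59) = 23384/59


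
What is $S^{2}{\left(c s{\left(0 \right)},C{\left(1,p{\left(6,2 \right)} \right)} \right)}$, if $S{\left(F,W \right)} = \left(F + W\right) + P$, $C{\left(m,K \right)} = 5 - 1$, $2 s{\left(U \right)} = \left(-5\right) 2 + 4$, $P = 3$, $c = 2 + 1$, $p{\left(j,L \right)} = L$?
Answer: $4$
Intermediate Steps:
$c = 3$
$s{\left(U \right)} = -3$ ($s{\left(U \right)} = \frac{\left(-5\right) 2 + 4}{2} = \frac{-10 + 4}{2} = \frac{1}{2} \left(-6\right) = -3$)
$C{\left(m,K \right)} = 4$ ($C{\left(m,K \right)} = 5 - 1 = 4$)
$S{\left(F,W \right)} = 3 + F + W$ ($S{\left(F,W \right)} = \left(F + W\right) + 3 = 3 + F + W$)
$S^{2}{\left(c s{\left(0 \right)},C{\left(1,p{\left(6,2 \right)} \right)} \right)} = \left(3 + 3 \left(-3\right) + 4\right)^{2} = \left(3 - 9 + 4\right)^{2} = \left(-2\right)^{2} = 4$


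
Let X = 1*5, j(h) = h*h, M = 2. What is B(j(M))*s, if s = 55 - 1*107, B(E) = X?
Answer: -260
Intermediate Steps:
j(h) = h²
X = 5
B(E) = 5
s = -52 (s = 55 - 107 = -52)
B(j(M))*s = 5*(-52) = -260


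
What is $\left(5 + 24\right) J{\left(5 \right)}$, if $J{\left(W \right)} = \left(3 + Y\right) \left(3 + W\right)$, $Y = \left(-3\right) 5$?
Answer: $-2784$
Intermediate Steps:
$Y = -15$
$J{\left(W \right)} = -36 - 12 W$ ($J{\left(W \right)} = \left(3 - 15\right) \left(3 + W\right) = - 12 \left(3 + W\right) = -36 - 12 W$)
$\left(5 + 24\right) J{\left(5 \right)} = \left(5 + 24\right) \left(-36 - 60\right) = 29 \left(-36 - 60\right) = 29 \left(-96\right) = -2784$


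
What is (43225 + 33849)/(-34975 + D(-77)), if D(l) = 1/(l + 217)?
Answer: -10790360/4896499 ≈ -2.2037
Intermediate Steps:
D(l) = 1/(217 + l)
(43225 + 33849)/(-34975 + D(-77)) = (43225 + 33849)/(-34975 + 1/(217 - 77)) = 77074/(-34975 + 1/140) = 77074/(-4896499/140) = 77074*(-140/4896499) = -10790360/4896499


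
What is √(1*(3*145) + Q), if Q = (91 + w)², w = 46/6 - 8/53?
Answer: √256358131/159 ≈ 100.70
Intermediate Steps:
w = 1195/159 (w = 46*(⅙) - 8*1/53 = 23/3 - 8/53 = 1195/159 ≈ 7.5157)
Q = 245360896/25281 (Q = (91 + 1195/159)² = (15664/159)² = 245360896/25281 ≈ 9705.3)
√(1*(3*145) + Q) = √(1*(3*145) + 245360896/25281) = √(1*435 + 245360896/25281) = √(435 + 245360896/25281) = √(256358131/25281) = √256358131/159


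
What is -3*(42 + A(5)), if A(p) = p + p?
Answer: -156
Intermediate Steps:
A(p) = 2*p
-3*(42 + A(5)) = -3*(42 + 2*5) = -3*(42 + 10) = -3*52 = -156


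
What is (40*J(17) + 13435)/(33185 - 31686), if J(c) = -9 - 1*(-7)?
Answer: 13355/1499 ≈ 8.9093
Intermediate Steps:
J(c) = -2 (J(c) = -9 + 7 = -2)
(40*J(17) + 13435)/(33185 - 31686) = (40*(-2) + 13435)/(33185 - 31686) = (-80 + 13435)/1499 = 13355*(1/1499) = 13355/1499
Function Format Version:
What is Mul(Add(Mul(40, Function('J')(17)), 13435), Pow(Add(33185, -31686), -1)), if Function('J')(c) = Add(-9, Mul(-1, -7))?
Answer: Rational(13355, 1499) ≈ 8.9093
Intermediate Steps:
Function('J')(c) = -2 (Function('J')(c) = Add(-9, 7) = -2)
Mul(Add(Mul(40, Function('J')(17)), 13435), Pow(Add(33185, -31686), -1)) = Mul(Add(Mul(40, -2), 13435), Pow(Add(33185, -31686), -1)) = Mul(Add(-80, 13435), Pow(1499, -1)) = Mul(13355, Rational(1, 1499)) = Rational(13355, 1499)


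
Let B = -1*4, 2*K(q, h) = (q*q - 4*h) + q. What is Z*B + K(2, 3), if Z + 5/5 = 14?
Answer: -55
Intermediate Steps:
K(q, h) = q/2 + q**2/2 - 2*h (K(q, h) = ((q*q - 4*h) + q)/2 = ((q**2 - 4*h) + q)/2 = (q + q**2 - 4*h)/2 = q/2 + q**2/2 - 2*h)
Z = 13 (Z = -1 + 14 = 13)
B = -4
Z*B + K(2, 3) = 13*(-4) + ((1/2)*2 + (1/2)*2**2 - 2*3) = -52 + (1 + (1/2)*4 - 6) = -52 + (1 + 2 - 6) = -52 - 3 = -55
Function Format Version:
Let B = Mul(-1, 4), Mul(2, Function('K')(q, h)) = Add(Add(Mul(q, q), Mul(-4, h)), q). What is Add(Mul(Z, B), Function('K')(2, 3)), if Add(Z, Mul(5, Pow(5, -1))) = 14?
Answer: -55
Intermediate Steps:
Function('K')(q, h) = Add(Mul(Rational(1, 2), q), Mul(Rational(1, 2), Pow(q, 2)), Mul(-2, h)) (Function('K')(q, h) = Mul(Rational(1, 2), Add(Add(Mul(q, q), Mul(-4, h)), q)) = Mul(Rational(1, 2), Add(Add(Pow(q, 2), Mul(-4, h)), q)) = Mul(Rational(1, 2), Add(q, Pow(q, 2), Mul(-4, h))) = Add(Mul(Rational(1, 2), q), Mul(Rational(1, 2), Pow(q, 2)), Mul(-2, h)))
Z = 13 (Z = Add(-1, 14) = 13)
B = -4
Add(Mul(Z, B), Function('K')(2, 3)) = Add(Mul(13, -4), Add(Mul(Rational(1, 2), 2), Mul(Rational(1, 2), Pow(2, 2)), Mul(-2, 3))) = Add(-52, Add(1, Mul(Rational(1, 2), 4), -6)) = Add(-52, Add(1, 2, -6)) = Add(-52, -3) = -55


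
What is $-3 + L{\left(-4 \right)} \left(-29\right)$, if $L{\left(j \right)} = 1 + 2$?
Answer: $-90$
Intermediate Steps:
$L{\left(j \right)} = 3$
$-3 + L{\left(-4 \right)} \left(-29\right) = -3 + 3 \left(-29\right) = -3 - 87 = -90$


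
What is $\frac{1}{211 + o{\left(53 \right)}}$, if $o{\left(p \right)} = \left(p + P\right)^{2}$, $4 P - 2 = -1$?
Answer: $\frac{16}{48745} \approx 0.00032824$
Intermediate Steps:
$P = \frac{1}{4}$ ($P = \frac{1}{2} + \frac{1}{4} \left(-1\right) = \frac{1}{2} - \frac{1}{4} = \frac{1}{4} \approx 0.25$)
$o{\left(p \right)} = \left(\frac{1}{4} + p\right)^{2}$ ($o{\left(p \right)} = \left(p + \frac{1}{4}\right)^{2} = \left(\frac{1}{4} + p\right)^{2}$)
$\frac{1}{211 + o{\left(53 \right)}} = \frac{1}{211 + \frac{\left(1 + 4 \cdot 53\right)^{2}}{16}} = \frac{1}{211 + \frac{\left(1 + 212\right)^{2}}{16}} = \frac{1}{211 + \frac{213^{2}}{16}} = \frac{1}{211 + \frac{1}{16} \cdot 45369} = \frac{1}{211 + \frac{45369}{16}} = \frac{1}{\frac{48745}{16}} = \frac{16}{48745}$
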